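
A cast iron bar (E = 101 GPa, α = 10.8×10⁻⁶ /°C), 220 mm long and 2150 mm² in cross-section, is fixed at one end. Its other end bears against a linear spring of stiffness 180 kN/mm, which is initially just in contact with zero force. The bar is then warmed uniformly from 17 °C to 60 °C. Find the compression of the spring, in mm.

If the spring were absent the bar would lengthen by αΔT L = 10.8×10⁻⁶ × 43 × 220 = 0.1022 mm.
Let P be the compressive force at the spring. The bar shortens elastically by PL/(AE) and the spring compresses by P/k; together these equal δ_free.
So P = δ_free / [L/(AE) + 1/k] = 0.1022 / [ 220/(2150×101×10³) + 1/(180×10³) ].
P = 0.1022 / 6.569×10⁻⁶ = 15550 N.
Spring compression = P/k = 15550/(180×10³) = 0.08641 mm.

δ ≈ 0.0864 mm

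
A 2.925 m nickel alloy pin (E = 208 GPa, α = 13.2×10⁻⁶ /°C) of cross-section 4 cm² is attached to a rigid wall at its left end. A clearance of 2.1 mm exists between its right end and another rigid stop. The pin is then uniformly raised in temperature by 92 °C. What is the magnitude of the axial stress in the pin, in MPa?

Unrestrained expansion: δ_free = αΔT L = 13.2×10⁻⁶ × 92 × 2925 = 3.552 mm.
After closing the 2.1 mm clearance, 3.552 − 2.1 = 1.452 mm of expansion remains to be suppressed by the wall.
So σ = E(δ_free − g)/L = 208×10³ × 1.452/2925 = 103.3 MPa.

σ ≈ 103 MPa (compressive)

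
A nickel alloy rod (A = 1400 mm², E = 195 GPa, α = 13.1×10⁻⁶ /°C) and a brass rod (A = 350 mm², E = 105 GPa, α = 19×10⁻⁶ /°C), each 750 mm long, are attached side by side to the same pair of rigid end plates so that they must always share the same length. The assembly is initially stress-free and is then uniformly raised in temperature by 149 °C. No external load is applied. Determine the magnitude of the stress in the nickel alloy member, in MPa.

The brass has the larger α, so on heating it would change length more than the nickel alloy if both were free. The rigid plates force a common final length, so the brass is put into compression and the nickel alloy into tension, with equal and opposite forces P (no external load).
Setting the final lengths equal and cancelling L: (α₁ − α₂)ΔT = P/(A₁E₁) + P/(A₂E₂).
|α₁ − α₂|·ΔT = 5.9×10⁻⁶ × 149 = 0.0008791.
1/(A₁E₁) + 1/(A₂E₂) = 1/(1400×195×10³) + 1/(350×105×10³) = 3.087×10⁻⁸ N⁻¹.
So P = 0.0008791 / 3.087×10⁻⁸ = 28.47 kN.
σ_{nickel alloy} = P/A₁ = 28470/1400 = 20.34 MPa, tensile.

σ ≈ 20.3 MPa (tensile)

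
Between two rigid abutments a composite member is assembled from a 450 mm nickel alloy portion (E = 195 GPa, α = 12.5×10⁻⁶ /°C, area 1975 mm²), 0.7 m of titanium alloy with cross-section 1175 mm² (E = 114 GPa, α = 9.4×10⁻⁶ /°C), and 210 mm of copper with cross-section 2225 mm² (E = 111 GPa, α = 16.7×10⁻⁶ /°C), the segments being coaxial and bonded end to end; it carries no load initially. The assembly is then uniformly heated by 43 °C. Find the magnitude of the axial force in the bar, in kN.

P ≈ 93.3 kN (compressive)

If the supports were absent, the total length change would be Σ αᵢΔT Lᵢ = 12.5×10⁻⁶×43×450 + 9.4×10⁻⁶×43×700 + 16.7×10⁻⁶×43×210 = 0.6756 mm.
The rigid supports impose zero overall length change; the single axial force P common to all segments must satisfy P Σ Lᵢ/(AᵢEᵢ) = δ_free.
The series flexibility is Σ Lᵢ/(AᵢEᵢ) = 450/(1975×195×10³) + 700/(1175×114×10³) + 210/(2225×111×10³) = 7.245×10⁻⁶ mm/N.
So P = 0.6756 / 7.245×10⁻⁶ = 93.26 kN, compressive.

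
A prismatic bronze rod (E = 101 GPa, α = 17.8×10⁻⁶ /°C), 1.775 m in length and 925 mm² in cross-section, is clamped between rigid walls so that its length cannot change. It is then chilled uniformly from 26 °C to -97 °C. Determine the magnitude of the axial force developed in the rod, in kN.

The ends cannot move, so σ = EαΔT = 101×10³ × 17.8×10⁻⁶ × 123 = 221.1 MPa.
Then P = σA = 221.1 × 925 mm² = 204.5 kN, tensile.

P ≈ 205 kN (tensile)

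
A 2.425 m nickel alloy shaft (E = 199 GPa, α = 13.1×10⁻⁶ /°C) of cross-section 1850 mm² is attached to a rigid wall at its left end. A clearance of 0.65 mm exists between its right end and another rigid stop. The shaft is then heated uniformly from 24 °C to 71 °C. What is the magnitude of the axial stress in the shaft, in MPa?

σ ≈ 69.2 MPa (compressive)

Unrestrained expansion: δ_free = αΔT L = 13.1×10⁻⁶ × 47 × 2425 = 1.493 mm.
This exceeds the 0.65 mm gap, so the wall pushes back. The portion of expansion that must be recovered elastically is δ_free − gap = 1.493 − 0.65 = 0.8431 mm.
Compatibility: PL/(AE) = 0.8431 mm, so σ = P/A = E × (0.8431/2425) = 69.18 MPa.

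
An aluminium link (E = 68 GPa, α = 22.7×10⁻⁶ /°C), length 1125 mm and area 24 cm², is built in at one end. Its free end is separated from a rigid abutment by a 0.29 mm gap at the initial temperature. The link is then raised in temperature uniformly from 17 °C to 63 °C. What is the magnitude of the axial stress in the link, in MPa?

σ ≈ 53.5 MPa (compressive)

Unrestrained expansion: δ_free = αΔT L = 22.7×10⁻⁶ × 46 × 1125 = 1.175 mm.
The gap closes (δ_free > 0.29 mm) and the wall then resists a further 1.175 − 0.29 = 0.8847 mm of expansion.
Compatibility: PL/(AE) = 0.8847 mm, so σ = P/A = E × (0.8847/1125) = 53.48 MPa.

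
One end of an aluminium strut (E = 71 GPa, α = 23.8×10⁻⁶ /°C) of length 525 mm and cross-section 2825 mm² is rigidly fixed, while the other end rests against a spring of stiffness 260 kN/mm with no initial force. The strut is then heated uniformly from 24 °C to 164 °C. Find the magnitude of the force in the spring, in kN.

P ≈ 271 kN

Free thermal expansion: δ_free = αΔT L = 23.8×10⁻⁶ × 140 × 525 = 1.749 mm.
With a force P in the spring, the elastic change of the strut is PL/(AE) and that of the spring is P/k; compatibility requires their sum to equal δ_free.
So P = δ_free / [L/(AE) + 1/k] = 1.749 / [ 525/(2825×71×10³) + 1/(260×10³) ].
P = 1.749 / 6.464×10⁻⁶ = 270600 N.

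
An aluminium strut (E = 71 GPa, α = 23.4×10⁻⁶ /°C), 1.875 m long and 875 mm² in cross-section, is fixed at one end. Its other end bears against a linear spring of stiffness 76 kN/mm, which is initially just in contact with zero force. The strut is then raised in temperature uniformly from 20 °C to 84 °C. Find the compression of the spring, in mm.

δ ≈ 0.853 mm

If the spring were absent the strut would lengthen by αΔT L = 23.4×10⁻⁶ × 64 × 1875 = 2.808 mm.
With a force P in the spring, the elastic change of the strut is PL/(AE) and that of the spring is P/k; compatibility requires their sum to equal δ_free.
So P = δ_free / [L/(AE) + 1/k] = 2.808 / [ 1875/(875×71×10³) + 1/(76×10³) ].
P = 2.808 / 4.334×10⁻⁵ = 64790 N.
Spring compression = P/k = 64790/(76×10³) = 0.8525 mm.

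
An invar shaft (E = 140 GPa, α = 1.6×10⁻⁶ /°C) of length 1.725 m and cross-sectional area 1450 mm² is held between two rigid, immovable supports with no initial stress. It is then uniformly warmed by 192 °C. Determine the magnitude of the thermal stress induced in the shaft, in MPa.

The supports are rigid, so the total axial strain is zero. The restrained thermal strain is ε = αΔT = 1.6×10⁻⁶ × 192 = 307.2×10⁻⁶.
The stress required to suppress this strain is σ = Eε = 140×10³ × 307.2×10⁻⁶ = 43.01 MPa, compressive since the shaft is trying to expand.

σ ≈ 43 MPa (compressive)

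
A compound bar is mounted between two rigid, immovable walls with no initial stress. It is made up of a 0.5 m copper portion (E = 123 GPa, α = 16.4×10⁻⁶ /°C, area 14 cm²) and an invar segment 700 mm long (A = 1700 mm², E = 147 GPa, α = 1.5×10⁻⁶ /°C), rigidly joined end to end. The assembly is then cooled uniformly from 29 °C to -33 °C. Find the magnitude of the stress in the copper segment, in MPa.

If the supports were absent, the total length change would be Σ αᵢΔT Lᵢ = 16.4×10⁻⁶×62×500 + 1.5×10⁻⁶×62×700 = 0.5735 mm.
The walls prevent any net length change, so an axial force P (same in every segment) develops. Compatibility: P · Σ Lᵢ/(AᵢEᵢ) = δ_free.
Σ Lᵢ/(AᵢEᵢ) = 500/(1400×123×10³) + 700/(1700×147×10³) = 5.705×10⁻⁶ mm/N.
Hence P = δ_free / Σ(L/AE) = 0.5735/5.705×10⁻⁶ = 100.5 kN (tensile).
σ_{copper} = P / A = 100500 / 1400 = 71.81 MPa.

σ ≈ 71.8 MPa (tensile)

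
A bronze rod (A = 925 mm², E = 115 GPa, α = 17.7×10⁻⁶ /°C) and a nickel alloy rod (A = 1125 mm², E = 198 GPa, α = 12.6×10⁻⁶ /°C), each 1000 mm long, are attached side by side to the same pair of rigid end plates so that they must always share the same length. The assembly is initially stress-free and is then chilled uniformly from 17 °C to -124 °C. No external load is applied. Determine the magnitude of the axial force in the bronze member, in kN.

Both members must finish at the same length. With the larger α, the bronze tends to over-contract; the plates restrain it, putting the bronze in tension and the nickel alloy in compression. With no external load the two internal forces are equal and opposite, magnitude P.
Equating the net (thermal + elastic) strains gives |α₁ − α₂|·ΔT = P·[1/(A₁E₁) + 1/(A₂E₂)].
|α₁ − α₂|·ΔT = 5.1×10⁻⁶ × 141 = 0.0007191.
1/(A₁E₁) + 1/(A₂E₂) = 1/(925×115×10³) + 1/(1125×198×10³) = 1.389×10⁻⁸ N⁻¹.
P = 0.0007191 / 1.389×10⁻⁸ = 51770 N = 51.77 kN.

P ≈ 51.8 kN (tensile in the bronze)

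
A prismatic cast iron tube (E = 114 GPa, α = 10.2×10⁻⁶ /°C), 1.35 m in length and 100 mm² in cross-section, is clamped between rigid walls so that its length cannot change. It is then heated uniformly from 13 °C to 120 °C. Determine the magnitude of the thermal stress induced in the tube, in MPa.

σ ≈ 124 MPa (compressive)

With length fixed, the mechanical strain must cancel the thermal strain αΔT = 10.2×10⁻⁶ × 107 = 1091.4×10⁻⁶.
Hence σ = E·αΔT = 114×10³ × 1091.4×10⁻⁶ = 124.4 MPa, compressive.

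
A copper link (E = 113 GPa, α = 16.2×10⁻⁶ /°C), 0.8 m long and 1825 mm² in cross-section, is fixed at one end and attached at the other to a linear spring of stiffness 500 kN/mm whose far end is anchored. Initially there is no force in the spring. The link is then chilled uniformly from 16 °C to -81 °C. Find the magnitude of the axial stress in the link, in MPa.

σ ≈ 117 MPa (tensile)

If the spring were absent the link would shorten by αΔT L = 16.2×10⁻⁶ × 97 × 800 = 1.257 mm.
Let P be the tensile force in the spring. The link extends elastically by PL/(AE) and the spring stretches by P/k; together these equal δ_free.
So P = δ_free / [L/(AE) + 1/k] = 1.257 / [ 800/(1825×113×10³) + 1/(500×10³) ].
P = 1.257 / 5.879×10⁻⁶ = 213800 N.
σ = P/A = 213800/1825 = 117.2 MPa.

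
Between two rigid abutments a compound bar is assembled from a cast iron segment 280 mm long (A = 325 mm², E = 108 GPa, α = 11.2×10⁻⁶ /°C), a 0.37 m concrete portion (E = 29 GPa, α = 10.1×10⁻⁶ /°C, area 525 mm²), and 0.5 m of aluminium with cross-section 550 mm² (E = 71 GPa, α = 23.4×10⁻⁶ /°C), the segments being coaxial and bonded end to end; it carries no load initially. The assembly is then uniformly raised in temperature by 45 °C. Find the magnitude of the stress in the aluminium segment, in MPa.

If the supports were absent, the total length change would be Σ αᵢΔT Lᵢ = 11.2×10⁻⁶×45×280 + 10.1×10⁻⁶×45×370 + 23.4×10⁻⁶×45×500 = 0.8358 mm.
The rigid supports impose zero overall length change; the single axial force P common to all segments must satisfy P Σ Lᵢ/(AᵢEᵢ) = δ_free.
The series flexibility is Σ Lᵢ/(AᵢEᵢ) = 280/(325×108×10³) + 370/(525×29×10³) + 500/(550×71×10³) = 4.508×10⁻⁵ mm/N.
P = 0.8358 / 4.508×10⁻⁵ = 18540 N = 18.54 kN, compressive.
σ_{aluminium} = P / A = 18540 / 550 = 33.71 MPa.

σ ≈ 33.7 MPa (compressive)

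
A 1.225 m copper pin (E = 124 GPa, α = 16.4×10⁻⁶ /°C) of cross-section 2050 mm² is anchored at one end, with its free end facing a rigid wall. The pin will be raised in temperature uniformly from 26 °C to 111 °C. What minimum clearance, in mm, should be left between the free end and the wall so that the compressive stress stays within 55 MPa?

g ≈ 1.16 mm

With no wall the pin would lengthen by αΔT L = 16.4×10⁻⁶ × 85 × 1225 = 1.708 mm.
A stress of 55 MPa corresponds to the wall pushing the pin back by σL/E = 55×1225/(124×10³) = 0.5433 mm.
So the gap has to take up the difference, g_min = δ_free − σL/E = 1.708 − 0.5433 = 1.164 mm.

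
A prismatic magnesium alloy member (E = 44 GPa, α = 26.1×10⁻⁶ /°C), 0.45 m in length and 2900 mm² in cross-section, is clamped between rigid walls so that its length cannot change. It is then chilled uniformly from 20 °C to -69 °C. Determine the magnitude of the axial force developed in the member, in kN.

P ≈ 296 kN (tensile)

With zero net strain, σ = E·αΔT = 44 GPa × 26.1×10⁻⁶ × 89 = 102.2 MPa.
P = AEαΔT = 2900 × 44×10³ × 26.1×10⁻⁶ × 89 = 296.4 kN (tensile).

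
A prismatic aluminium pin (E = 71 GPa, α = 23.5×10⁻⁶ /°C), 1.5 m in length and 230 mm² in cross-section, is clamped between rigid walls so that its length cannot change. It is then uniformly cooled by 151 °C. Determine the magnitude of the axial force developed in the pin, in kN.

Full restraint means ε = 0, so the stress is σ = EαΔT = 71×10³ × 23.5×10⁻⁶ × 151 = 251.9 MPa.
Axial force P = σA = 251.9 × 230 = 57950 N = 57.95 kN, tensile.

P ≈ 57.9 kN (tensile)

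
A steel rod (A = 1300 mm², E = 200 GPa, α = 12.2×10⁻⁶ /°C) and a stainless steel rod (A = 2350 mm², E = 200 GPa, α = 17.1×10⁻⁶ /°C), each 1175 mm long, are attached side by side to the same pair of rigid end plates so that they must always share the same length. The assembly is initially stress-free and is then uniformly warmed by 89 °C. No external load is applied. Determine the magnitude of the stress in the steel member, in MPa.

Both members must finish at the same length. With the larger α, the stainless steel tends to over-expand; the plates restrain it, putting the stainless steel in compression and the steel in tension. With no external load the two internal forces are equal and opposite, magnitude P.
Compatibility of the two members (thermal + elastic change equal): (α₁ − α₂)ΔT = P·[1/(A₁E₁) + 1/(A₂E₂)].
|α₁ − α₂|·ΔT = 4.9×10⁻⁶ × 89 = 0.0004361.
1/(A₁E₁) + 1/(A₂E₂) = 1/(1300×200×10³) + 1/(2350×200×10³) = 5.974×10⁻⁹ N⁻¹.
P = 0.0004361 / 5.974×10⁻⁹ = 73000 N = 73 kN.
σ_{steel} = P/A₁ = 73000/1300 = 56.16 MPa, tensile.

σ ≈ 56.2 MPa (tensile)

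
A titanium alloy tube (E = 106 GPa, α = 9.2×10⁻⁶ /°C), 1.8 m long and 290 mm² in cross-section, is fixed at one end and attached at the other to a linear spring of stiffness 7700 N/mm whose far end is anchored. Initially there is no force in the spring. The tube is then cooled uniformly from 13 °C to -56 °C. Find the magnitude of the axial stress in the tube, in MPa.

The unrestrained thermal change is αΔT L = 9.2×10⁻⁶ × 69 × 1800 = 1.143 mm.
With a force P in the spring, the elastic change of the tube is PL/(AE) and that of the spring is P/k; compatibility requires their sum to equal δ_free.
P [ L/(AE) + 1/k ] = δ_free → P [ 1800/(290×106×10³) + 1/(7700) ] = 1.143.
P = 1.143 / 0.0001884 = 6064 N.
σ = P/A = 6064/290 = 20.91 MPa.

σ ≈ 20.9 MPa (tensile)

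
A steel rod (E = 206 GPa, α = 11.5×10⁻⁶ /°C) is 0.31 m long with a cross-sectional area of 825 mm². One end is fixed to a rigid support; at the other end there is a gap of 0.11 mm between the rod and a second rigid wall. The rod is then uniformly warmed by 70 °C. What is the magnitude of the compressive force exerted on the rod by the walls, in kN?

If the wall were absent the rod would grow by αΔT L = 11.5×10⁻⁶ × 70 × 310 = 0.2496 mm.
After closing the 0.11 mm clearance, 0.2496 − 0.11 = 0.1396 mm of expansion remains to be suppressed by the wall.
That suppressed elongation corresponds to σ = E·Δ/L = 206×10³ × 0.1396/310 = 92.73 MPa.
Force on the wall = σA = 92.73 × 825 mm² = 76.5 kN.

P ≈ 76.5 kN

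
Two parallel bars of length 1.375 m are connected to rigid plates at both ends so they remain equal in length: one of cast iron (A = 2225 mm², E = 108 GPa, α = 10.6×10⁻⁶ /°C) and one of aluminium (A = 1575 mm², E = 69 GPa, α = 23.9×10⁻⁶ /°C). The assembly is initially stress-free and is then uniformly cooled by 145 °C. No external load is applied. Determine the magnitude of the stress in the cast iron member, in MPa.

σ ≈ 64.9 MPa (compressive)

Equilibrium of a rigid end plate with no external load gives equal and opposite internal forces ±P in the two members. Since α_{aluminium} > α_{cast iron}, cooling drives the aluminium into tension and the cast iron into compression.
Setting the final lengths equal and cancelling L: (α₁ − α₂)ΔT = P/(A₁E₁) + P/(A₂E₂).
|α₁ − α₂|·ΔT = 13.3×10⁻⁶ × 145 = 0.001928.
1/(A₁E₁) + 1/(A₂E₂) = 1/(2225×108×10³) + 1/(1575×69×10³) = 1.336×10⁻⁸ N⁻¹.
So P = 0.001928 / 1.336×10⁻⁸ = 144.3 kN.
σ_{cast iron} = P/A₁ = 144300/2225 = 64.86 MPa, compressive.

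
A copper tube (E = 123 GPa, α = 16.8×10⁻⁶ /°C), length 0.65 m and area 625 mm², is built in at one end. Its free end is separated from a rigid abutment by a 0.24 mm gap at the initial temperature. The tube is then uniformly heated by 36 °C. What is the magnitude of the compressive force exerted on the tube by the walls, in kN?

P ≈ 18.1 kN

Free thermal elongation = αΔT L = 16.8×10⁻⁶ × 36 × 650 = 0.3931 mm.
This exceeds the 0.24 mm gap, so the wall pushes back. The portion of expansion that must be recovered elastically is δ_free − gap = 0.3931 − 0.24 = 0.1531 mm.
Compatibility: PL/(AE) = 0.1531 mm, so σ = P/A = E × (0.1531/650) = 28.98 MPa.
P = σA = 28.98 × 625 = 18.11 kN.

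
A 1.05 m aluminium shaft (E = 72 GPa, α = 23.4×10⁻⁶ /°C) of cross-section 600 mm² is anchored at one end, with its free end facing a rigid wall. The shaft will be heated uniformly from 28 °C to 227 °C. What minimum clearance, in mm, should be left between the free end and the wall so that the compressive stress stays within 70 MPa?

g ≈ 3.87 mm

Free expansion if unrestrained: δ_free = αΔT L = 23.4×10⁻⁶ × 199 × 1050 = 4.889 mm.
At the allowable stress the elastic shortening the wall may impose is σL/E = 70 × 1050 / (72×10³) = 1.021 mm.
So the gap has to take up the difference, g_min = δ_free − σL/E = 4.889 − 1.021 = 3.869 mm.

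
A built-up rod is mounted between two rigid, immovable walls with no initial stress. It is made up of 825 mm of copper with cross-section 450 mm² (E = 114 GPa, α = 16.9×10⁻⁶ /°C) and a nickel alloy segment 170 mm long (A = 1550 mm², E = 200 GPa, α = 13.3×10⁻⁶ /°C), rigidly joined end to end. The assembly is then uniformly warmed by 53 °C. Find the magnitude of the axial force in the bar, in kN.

P ≈ 51.6 kN (compressive)

With the walls removed the bar would change length by δ_free = Σ αᵢΔT Lᵢ = 16.9×10⁻⁶×53×825 + 13.3×10⁻⁶×53×170 = 0.8588 mm.
Since the ends are fixed, an axial force P builds up, equal in every segment, with P · Σ Lᵢ/(AᵢEᵢ) = δ_free.
Σ Lᵢ/(AᵢEᵢ) = 825/(450×114×10³) + 170/(1550×200×10³) = 1.663×10⁻⁵ mm/N.
Hence P = δ_free / Σ(L/AE) = 0.8588/1.663×10⁻⁵ = 51.64 kN (compressive).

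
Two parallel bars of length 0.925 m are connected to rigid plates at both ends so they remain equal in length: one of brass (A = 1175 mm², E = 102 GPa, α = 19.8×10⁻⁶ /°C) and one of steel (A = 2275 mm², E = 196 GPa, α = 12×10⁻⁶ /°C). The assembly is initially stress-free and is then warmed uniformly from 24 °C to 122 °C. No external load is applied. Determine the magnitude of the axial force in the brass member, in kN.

P ≈ 72.2 kN (compressive in the brass)

Equilibrium of a rigid end plate with no external load gives equal and opposite internal forces ±P in the two members. Since α_{brass} > α_{steel}, heating drives the brass into compression and the steel into tension.
Equating the net (thermal + elastic) strains gives |α₁ − α₂|·ΔT = P·[1/(A₁E₁) + 1/(A₂E₂)].
|α₁ − α₂|·ΔT = 7.8×10⁻⁶ × 98 = 0.0007644.
1/(A₁E₁) + 1/(A₂E₂) = 1/(1175×102×10³) + 1/(2275×196×10³) = 1.059×10⁻⁸ N⁻¹.
P = 0.0007644 / 1.059×10⁻⁸ = 72210 N = 72.21 kN.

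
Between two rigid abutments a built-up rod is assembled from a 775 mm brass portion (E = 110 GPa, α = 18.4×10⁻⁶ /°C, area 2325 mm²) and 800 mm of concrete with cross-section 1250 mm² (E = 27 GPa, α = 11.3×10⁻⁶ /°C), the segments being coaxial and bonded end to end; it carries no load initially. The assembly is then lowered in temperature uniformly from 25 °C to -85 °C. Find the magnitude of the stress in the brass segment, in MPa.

Free thermal contraction of the whole bar: Σ αᵢΔT Lᵢ = 18.4×10⁻⁶×110×775 + 11.3×10⁻⁶×110×800 = 2.563 mm.
Since the ends are fixed, an axial force P builds up, equal in every segment, with P · Σ Lᵢ/(AᵢEᵢ) = δ_free.
Σ Lᵢ/(AᵢEᵢ) = 775/(2325×110×10³) + 800/(1250×27×10³) = 2.673×10⁻⁵ mm/N.
So P = 2.563 / 2.673×10⁻⁵ = 95.87 kN, tensile.
σ_{brass} = P / A = 95870 / 2325 = 41.23 MPa.

σ ≈ 41.2 MPa (tensile)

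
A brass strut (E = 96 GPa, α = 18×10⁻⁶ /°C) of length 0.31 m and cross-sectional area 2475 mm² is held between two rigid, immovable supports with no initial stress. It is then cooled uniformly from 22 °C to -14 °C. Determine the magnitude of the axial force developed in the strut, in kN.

P ≈ 154 kN (tensile)

The ends cannot move, so σ = EαΔT = 96×10³ × 18×10⁻⁶ × 36 = 62.21 MPa.
P = AEαΔT = 2475 × 96×10³ × 18×10⁻⁶ × 36 = 154 kN (tensile).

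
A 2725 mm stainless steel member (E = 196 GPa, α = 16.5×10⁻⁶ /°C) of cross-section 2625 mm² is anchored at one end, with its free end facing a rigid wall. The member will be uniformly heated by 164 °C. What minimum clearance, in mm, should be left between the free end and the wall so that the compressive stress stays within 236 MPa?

Free expansion if unrestrained: δ_free = αΔT L = 16.5×10⁻⁶ × 164 × 2725 = 7.374 mm.
A stress of 236 MPa corresponds to the wall pushing the member back by σL/E = 236×2725/(196×10³) = 3.281 mm.
The gap must absorb the remainder: g_min = 7.374 − 3.281 = 4.093 mm.

g ≈ 4.09 mm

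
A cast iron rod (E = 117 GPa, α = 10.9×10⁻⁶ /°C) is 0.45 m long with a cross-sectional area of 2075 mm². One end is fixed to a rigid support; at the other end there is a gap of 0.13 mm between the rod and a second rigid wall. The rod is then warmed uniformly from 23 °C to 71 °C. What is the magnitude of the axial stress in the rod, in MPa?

Unrestrained expansion: δ_free = αΔT L = 10.9×10⁻⁶ × 48 × 450 = 0.2354 mm.
This exceeds the 0.13 mm gap, so the wall pushes back. The portion of expansion that must be recovered elastically is δ_free − gap = 0.2354 − 0.13 = 0.1054 mm.
Compatibility: PL/(AE) = 0.1054 mm, so σ = P/A = E × (0.1054/450) = 27.41 MPa.

σ ≈ 27.4 MPa (compressive)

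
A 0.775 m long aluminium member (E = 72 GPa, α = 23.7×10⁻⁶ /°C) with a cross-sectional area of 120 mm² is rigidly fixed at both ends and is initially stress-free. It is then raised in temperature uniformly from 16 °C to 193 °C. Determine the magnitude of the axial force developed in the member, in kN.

Full restraint means ε = 0, so the stress is σ = EαΔT = 72×10³ × 23.7×10⁻⁶ × 177 = 302 MPa.
P = AEαΔT = 120 × 72×10³ × 23.7×10⁻⁶ × 177 = 36.24 kN (compressive).

P ≈ 36.2 kN (compressive)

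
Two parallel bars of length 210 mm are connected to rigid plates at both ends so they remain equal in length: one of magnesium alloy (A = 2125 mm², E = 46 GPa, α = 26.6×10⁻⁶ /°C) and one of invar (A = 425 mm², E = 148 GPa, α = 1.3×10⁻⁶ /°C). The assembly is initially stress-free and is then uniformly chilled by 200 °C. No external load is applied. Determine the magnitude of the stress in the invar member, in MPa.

σ ≈ 456 MPa (compressive)

Equilibrium of a rigid end plate with no external load gives equal and opposite internal forces ±P in the two members. Since α_{magnesium alloy} > α_{invar}, cooling drives the magnesium alloy into tension and the invar into compression.
Setting the final lengths equal and cancelling L: (α₁ − α₂)ΔT = P/(A₁E₁) + P/(A₂E₂).
|α₁ − α₂|·ΔT = 25.3×10⁻⁶ × 200 = 0.00506.
1/(A₁E₁) + 1/(A₂E₂) = 1/(2125×46×10³) + 1/(425×148×10³) = 2.613×10⁻⁸ N⁻¹.
P = 0.00506 / 2.613×10⁻⁸ = 193700 N = 193.7 kN.
σ_{invar} = P/A₂ = 193700/425 = 455.7 MPa, compressive.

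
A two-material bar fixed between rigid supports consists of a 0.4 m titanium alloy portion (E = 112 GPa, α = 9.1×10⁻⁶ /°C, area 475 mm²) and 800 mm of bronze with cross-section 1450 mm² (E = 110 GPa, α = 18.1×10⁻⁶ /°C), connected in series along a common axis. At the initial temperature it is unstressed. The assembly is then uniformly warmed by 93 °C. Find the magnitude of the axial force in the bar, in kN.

P ≈ 134 kN (compressive)

With the walls removed the bar would change length by δ_free = Σ αᵢΔT Lᵢ = 9.1×10⁻⁶×93×400 + 18.1×10⁻⁶×93×800 = 1.685 mm.
Since the ends are fixed, an axial force P builds up, equal in every segment, with P · Σ Lᵢ/(AᵢEᵢ) = δ_free.
Σ Lᵢ/(AᵢEᵢ) = 400/(475×112×10³) + 800/(1450×110×10³) = 1.253×10⁻⁵ mm/N.
So P = 1.685 / 1.253×10⁻⁵ = 134.4 kN, compressive.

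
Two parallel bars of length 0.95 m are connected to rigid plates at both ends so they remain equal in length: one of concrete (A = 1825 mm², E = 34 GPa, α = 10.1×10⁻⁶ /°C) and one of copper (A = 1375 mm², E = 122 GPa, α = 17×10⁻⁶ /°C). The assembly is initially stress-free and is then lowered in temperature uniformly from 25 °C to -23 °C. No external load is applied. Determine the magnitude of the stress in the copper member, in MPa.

σ ≈ 10.9 MPa (tensile)

Equilibrium of a rigid end plate with no external load gives equal and opposite internal forces ±P in the two members. Since α_{copper} > α_{concrete}, cooling drives the copper into tension and the concrete into compression.
Compatibility of the two members (thermal + elastic change equal): (α₁ − α₂)ΔT = P·[1/(A₁E₁) + 1/(A₂E₂)].
|α₁ − α₂|·ΔT = 6.9×10⁻⁶ × 48 = 0.0003312.
1/(A₁E₁) + 1/(A₂E₂) = 1/(1825×34×10³) + 1/(1375×122×10³) = 2.208×10⁻⁸ N⁻¹.
P = 0.0003312 / 2.208×10⁻⁸ = 15000 N = 15 kN.
σ_{copper} = P/A₂ = 15000/1375 = 10.91 MPa, tensile.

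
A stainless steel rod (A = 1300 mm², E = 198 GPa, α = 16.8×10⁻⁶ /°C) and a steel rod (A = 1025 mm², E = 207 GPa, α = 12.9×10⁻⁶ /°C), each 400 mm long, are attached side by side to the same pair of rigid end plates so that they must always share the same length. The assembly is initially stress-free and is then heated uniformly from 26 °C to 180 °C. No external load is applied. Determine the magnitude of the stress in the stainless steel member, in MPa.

σ ≈ 53.7 MPa (compressive)

The stainless steel has the larger α, so on heating it would change length more than the steel if both were free. The rigid plates force a common final length, so the stainless steel is put into compression and the steel into tension, with equal and opposite forces P (no external load).
Setting the final lengths equal and cancelling L: (α₁ − α₂)ΔT = P/(A₁E₁) + P/(A₂E₂).
|α₁ − α₂|·ΔT = 3.9×10⁻⁶ × 154 = 0.0006006.
1/(A₁E₁) + 1/(A₂E₂) = 1/(1300×198×10³) + 1/(1025×207×10³) = 8.598×10⁻⁹ N⁻¹.
P = 0.0006006 / 8.598×10⁻⁹ = 69850 N = 69.85 kN.
σ_{stainless steel} = P/A₁ = 69850/1300 = 53.73 MPa, compressive.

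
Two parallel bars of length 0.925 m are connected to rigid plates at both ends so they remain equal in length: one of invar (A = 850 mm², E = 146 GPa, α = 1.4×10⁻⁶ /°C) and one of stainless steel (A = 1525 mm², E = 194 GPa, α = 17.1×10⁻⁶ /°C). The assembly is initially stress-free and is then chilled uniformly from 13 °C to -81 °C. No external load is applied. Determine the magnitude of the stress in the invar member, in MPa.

σ ≈ 152 MPa (compressive)

Equilibrium of a rigid end plate with no external load gives equal and opposite internal forces ±P in the two members. Since α_{stainless steel} > α_{invar}, cooling drives the stainless steel into tension and the invar into compression.
Compatibility of the two members (thermal + elastic change equal): (α₁ − α₂)ΔT = P·[1/(A₁E₁) + 1/(A₂E₂)].
|α₁ − α₂|·ΔT = 15.7×10⁻⁶ × 94 = 0.001476.
1/(A₁E₁) + 1/(A₂E₂) = 1/(850×146×10³) + 1/(1525×194×10³) = 1.144×10⁻⁸ N⁻¹.
P = 0.001476 / 1.144×10⁻⁸ = 129000 N = 129 kN.
σ_{invar} = P/A₁ = 129000/850 = 151.8 MPa, compressive.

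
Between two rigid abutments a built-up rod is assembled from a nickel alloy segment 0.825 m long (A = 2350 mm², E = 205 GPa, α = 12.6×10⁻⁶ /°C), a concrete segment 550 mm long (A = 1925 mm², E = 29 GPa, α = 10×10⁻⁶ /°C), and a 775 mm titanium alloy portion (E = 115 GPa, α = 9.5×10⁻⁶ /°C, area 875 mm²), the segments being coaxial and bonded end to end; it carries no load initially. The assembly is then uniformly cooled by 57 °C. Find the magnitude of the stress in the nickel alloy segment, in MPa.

σ ≈ 29.3 MPa (tensile)

Free thermal contraction of the whole bar: Σ αᵢΔT Lᵢ = 12.6×10⁻⁶×57×825 + 10×10⁻⁶×57×550 + 9.5×10⁻⁶×57×775 = 1.326 mm.
The rigid supports impose zero overall length change; the single axial force P common to all segments must satisfy P Σ Lᵢ/(AᵢEᵢ) = δ_free.
The series flexibility is Σ Lᵢ/(AᵢEᵢ) = 825/(2350×205×10³) + 550/(1925×29×10³) + 775/(875×115×10³) = 1.927×10⁻⁵ mm/N.
Hence P = δ_free / Σ(L/AE) = 1.326/1.927×10⁻⁵ = 68.81 kN (tensile).
σ_{nickel alloy} = P / A = 68810 / 2350 = 29.28 MPa.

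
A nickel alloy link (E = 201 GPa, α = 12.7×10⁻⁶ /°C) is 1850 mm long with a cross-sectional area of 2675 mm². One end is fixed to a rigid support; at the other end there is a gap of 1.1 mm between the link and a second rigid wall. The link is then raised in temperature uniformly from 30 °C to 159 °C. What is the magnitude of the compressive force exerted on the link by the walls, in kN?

If the wall were absent the link would grow by αΔT L = 12.7×10⁻⁶ × 129 × 1850 = 3.031 mm.
The gap closes (δ_free > 1.1 mm) and the wall then resists a further 3.031 − 1.1 = 1.931 mm of expansion.
So σ = E(δ_free − g)/L = 201×10³ × 1.931/1850 = 209.8 MPa.
Force on the wall = σA = 209.8 × 2675 mm² = 561.2 kN.

P ≈ 561 kN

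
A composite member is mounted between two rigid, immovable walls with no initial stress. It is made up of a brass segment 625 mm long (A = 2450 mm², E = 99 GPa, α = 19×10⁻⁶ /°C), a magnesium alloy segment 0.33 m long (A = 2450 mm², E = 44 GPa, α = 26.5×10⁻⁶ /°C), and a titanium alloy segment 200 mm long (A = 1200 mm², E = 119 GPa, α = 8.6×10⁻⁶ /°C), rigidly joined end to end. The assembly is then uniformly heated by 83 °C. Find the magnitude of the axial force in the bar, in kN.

If the supports were absent, the total length change would be Σ αᵢΔT Lᵢ = 19×10⁻⁶×83×625 + 26.5×10⁻⁶×83×330 + 8.6×10⁻⁶×83×200 = 1.854 mm.
The rigid supports impose zero overall length change; the single axial force P common to all segments must satisfy P Σ Lᵢ/(AᵢEᵢ) = δ_free.
Σ Lᵢ/(AᵢEᵢ) = 625/(2450×99×10³) + 330/(2450×44×10³) + 200/(1200×119×10³) = 7.039×10⁻⁶ mm/N.
P = 1.854 / 7.039×10⁻⁶ = 263400 N = 263.4 kN, compressive.

P ≈ 263 kN (compressive)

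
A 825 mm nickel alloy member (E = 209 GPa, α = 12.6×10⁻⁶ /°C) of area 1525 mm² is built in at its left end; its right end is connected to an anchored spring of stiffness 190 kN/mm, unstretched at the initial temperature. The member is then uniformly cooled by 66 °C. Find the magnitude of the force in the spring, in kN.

P ≈ 87.4 kN

The unrestrained thermal change is αΔT L = 12.6×10⁻⁶ × 66 × 825 = 0.6861 mm.
Let P be the tensile force in the spring. The member extends elastically by PL/(AE) and the spring stretches by P/k; together these equal δ_free.
P [ L/(AE) + 1/k ] = δ_free → P [ 825/(1525×209×10³) + 1/(190×10³) ] = 0.6861.
P = 0.6861 / 7.852×10⁻⁶ = 87380 N.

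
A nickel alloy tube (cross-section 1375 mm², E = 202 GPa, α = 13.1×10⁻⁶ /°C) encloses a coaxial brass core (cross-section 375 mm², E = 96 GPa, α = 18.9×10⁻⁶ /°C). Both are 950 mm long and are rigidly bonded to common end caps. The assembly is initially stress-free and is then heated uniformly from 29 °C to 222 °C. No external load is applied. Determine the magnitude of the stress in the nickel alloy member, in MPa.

The brass has the larger α, so on heating it would change length more than the nickel alloy if both were free. The rigid plates force a common final length, so the brass is put into compression and the nickel alloy into tension, with equal and opposite forces P (no external load).
Setting the final lengths equal and cancelling L: (α₁ − α₂)ΔT = P/(A₁E₁) + P/(A₂E₂).
|α₁ − α₂|·ΔT = 5.8×10⁻⁶ × 193 = 0.001119.
1/(A₁E₁) + 1/(A₂E₂) = 1/(1375×202×10³) + 1/(375×96×10³) = 3.138×10⁻⁸ N⁻¹.
So P = 0.001119 / 3.138×10⁻⁸ = 35.67 kN.
σ_{nickel alloy} = P/A₁ = 35670/1375 = 25.95 MPa, tensile.

σ ≈ 25.9 MPa (tensile)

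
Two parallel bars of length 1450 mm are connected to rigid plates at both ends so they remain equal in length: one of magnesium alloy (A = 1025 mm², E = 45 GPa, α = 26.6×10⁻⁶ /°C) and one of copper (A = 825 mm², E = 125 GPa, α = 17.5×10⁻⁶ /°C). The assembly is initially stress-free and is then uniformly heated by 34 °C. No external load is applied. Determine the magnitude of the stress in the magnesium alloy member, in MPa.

Both members must finish at the same length. With the larger α, the magnesium alloy tends to over-expand; the plates restrain it, putting the magnesium alloy in compression and the copper in tension. With no external load the two internal forces are equal and opposite, magnitude P.
Compatibility of the two members (thermal + elastic change equal): (α₁ − α₂)ΔT = P·[1/(A₁E₁) + 1/(A₂E₂)].
|α₁ − α₂|·ΔT = 9.1×10⁻⁶ × 34 = 0.0003094.
1/(A₁E₁) + 1/(A₂E₂) = 1/(1025×45×10³) + 1/(825×125×10³) = 3.138×10⁻⁸ N⁻¹.
So P = 0.0003094 / 3.138×10⁻⁸ = 9.861 kN.
σ_{magnesium alloy} = P/A₁ = 9861/1025 = 9.62 MPa, compressive.

σ ≈ 9.62 MPa (compressive)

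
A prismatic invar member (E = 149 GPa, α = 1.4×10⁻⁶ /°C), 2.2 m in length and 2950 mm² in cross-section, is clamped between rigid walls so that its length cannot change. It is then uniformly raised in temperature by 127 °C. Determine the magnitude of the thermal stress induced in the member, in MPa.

Because both ends are immovable the net strain is zero, and the suppressed thermal strain is αΔT = 1.4×10⁻⁶ × 127 = 177.8×10⁻⁶.
σ = EαΔT = 149×10³ × 1.4×10⁻⁶ × 127 = 26.49 MPa (compressive; the member is trying to expand).

σ ≈ 26.5 MPa (compressive)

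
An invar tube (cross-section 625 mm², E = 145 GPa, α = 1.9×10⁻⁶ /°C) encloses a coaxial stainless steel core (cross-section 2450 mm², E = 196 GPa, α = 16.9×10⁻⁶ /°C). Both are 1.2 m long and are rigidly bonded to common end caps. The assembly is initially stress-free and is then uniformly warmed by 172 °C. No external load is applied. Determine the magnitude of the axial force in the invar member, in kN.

Both members must finish at the same length. With the larger α, the stainless steel tends to over-expand; the plates restrain it, putting the stainless steel in compression and the invar in tension. With no external load the two internal forces are equal and opposite, magnitude P.
Compatibility of the two members (thermal + elastic change equal): (α₁ − α₂)ΔT = P·[1/(A₁E₁) + 1/(A₂E₂)].
|α₁ − α₂|·ΔT = 15×10⁻⁶ × 172 = 0.00258.
1/(A₁E₁) + 1/(A₂E₂) = 1/(625×145×10³) + 1/(2450×196×10³) = 1.312×10⁻⁸ N⁻¹.
So P = 0.00258 / 1.312×10⁻⁸ = 196.7 kN.

P ≈ 197 kN (tensile in the invar)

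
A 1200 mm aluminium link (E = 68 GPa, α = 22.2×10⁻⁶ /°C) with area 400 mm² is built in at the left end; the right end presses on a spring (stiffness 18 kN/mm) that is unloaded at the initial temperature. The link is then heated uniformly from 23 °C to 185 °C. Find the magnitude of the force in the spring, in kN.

P ≈ 43.3 kN

Free thermal expansion: δ_free = αΔT L = 22.2×10⁻⁶ × 162 × 1200 = 4.316 mm.
Let P be the compressive force at the spring. The link shortens elastically by PL/(AE) and the spring compresses by P/k; together these equal δ_free.
So P = δ_free / [L/(AE) + 1/k] = 4.316 / [ 1200/(400×68×10³) + 1/(18×10³) ].
P = 4.316 / 9.967×10⁻⁵ = 43300 N.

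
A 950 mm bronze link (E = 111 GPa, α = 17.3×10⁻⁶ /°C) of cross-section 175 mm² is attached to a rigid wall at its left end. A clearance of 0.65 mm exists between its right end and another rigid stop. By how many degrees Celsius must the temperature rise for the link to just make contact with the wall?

The gap closes when αΔT L = 0.65 mm, since the link is still unstressed at that instant.
So ΔT = g/(αL) = 0.65/(17.3×10⁻⁶ × 950) = 39.55 °C.

ΔT ≈ 39.5 °C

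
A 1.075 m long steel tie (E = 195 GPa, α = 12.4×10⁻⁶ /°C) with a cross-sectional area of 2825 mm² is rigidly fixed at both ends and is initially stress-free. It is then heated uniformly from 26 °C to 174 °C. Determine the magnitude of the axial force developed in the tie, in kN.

P ≈ 1010 kN (compressive)

With zero net strain, σ = E·αΔT = 195 GPa × 12.4×10⁻⁶ × 148 = 357.9 MPa.
P = AEαΔT = 2825 × 195×10³ × 12.4×10⁻⁶ × 148 = 1011 kN (compressive).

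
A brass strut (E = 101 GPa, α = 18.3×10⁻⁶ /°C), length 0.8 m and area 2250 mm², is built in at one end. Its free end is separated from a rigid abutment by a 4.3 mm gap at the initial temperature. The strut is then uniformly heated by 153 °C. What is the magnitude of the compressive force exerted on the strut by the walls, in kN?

P ≈ 0 kN

If the wall were absent the strut would grow by αΔT L = 18.3×10⁻⁶ × 153 × 800 = 2.24 mm.
Since δ_free = 2.24 mm is less than the 4.3 mm gap, the strut never touches the wall. No axial force develops.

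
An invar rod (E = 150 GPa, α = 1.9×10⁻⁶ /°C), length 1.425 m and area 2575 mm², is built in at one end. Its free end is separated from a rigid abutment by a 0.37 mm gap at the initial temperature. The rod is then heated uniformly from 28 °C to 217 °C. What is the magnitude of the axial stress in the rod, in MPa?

σ ≈ 14.9 MPa (compressive)

If the wall were absent the rod would grow by αΔT L = 1.9×10⁻⁶ × 189 × 1425 = 0.5117 mm.
This exceeds the 0.37 mm gap, so the wall pushes back. The portion of expansion that must be recovered elastically is δ_free − gap = 0.5117 − 0.37 = 0.1417 mm.
That suppressed elongation corresponds to σ = E·Δ/L = 150×10³ × 0.1417/1425 = 14.92 MPa.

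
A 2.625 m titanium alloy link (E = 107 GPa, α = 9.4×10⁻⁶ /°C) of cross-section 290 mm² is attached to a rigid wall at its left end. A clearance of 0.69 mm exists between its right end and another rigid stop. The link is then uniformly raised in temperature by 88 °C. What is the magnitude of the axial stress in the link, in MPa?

σ ≈ 60.4 MPa (compressive)

If the wall were absent the link would grow by αΔT L = 9.4×10⁻⁶ × 88 × 2625 = 2.171 mm.
The gap closes (δ_free > 0.69 mm) and the wall then resists a further 2.171 − 0.69 = 1.481 mm of expansion.
Compatibility: PL/(AE) = 1.481 mm, so σ = P/A = E × (1.481/2625) = 60.38 MPa.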